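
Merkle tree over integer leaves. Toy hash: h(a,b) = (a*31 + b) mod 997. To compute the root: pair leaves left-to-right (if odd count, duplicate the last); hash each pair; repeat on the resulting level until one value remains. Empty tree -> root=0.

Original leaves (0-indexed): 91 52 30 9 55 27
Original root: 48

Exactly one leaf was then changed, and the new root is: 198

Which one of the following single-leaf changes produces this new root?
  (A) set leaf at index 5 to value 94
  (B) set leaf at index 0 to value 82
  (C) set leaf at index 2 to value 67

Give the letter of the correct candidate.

Answer: A

Derivation:
Original leaves: [91, 52, 30, 9, 55, 27]
Target new root: 198
Try each candidate change and compute the resulting root:
Candidate A: set leaf[5] = 94 -> leaves = [91, 52, 30, 9, 55, 94]
  L0: [91, 52, 30, 9, 55, 94]
  L1: h(91,52)=(91*31+52)%997=879 h(30,9)=(30*31+9)%997=939 h(55,94)=(55*31+94)%997=802 -> [879, 939, 802]
  L2: h(879,939)=(879*31+939)%997=272 h(802,802)=(802*31+802)%997=739 -> [272, 739]
  L3: h(272,739)=(272*31+739)%997=198 -> [198]
  root = 198 == target 198  ** MATCH **
Candidate B: set leaf[0] = 82 -> leaves = [82, 52, 30, 9, 55, 27]
  L0: [82, 52, 30, 9, 55, 27]
  L1: h(82,52)=(82*31+52)%997=600 h(30,9)=(30*31+9)%997=939 h(55,27)=(55*31+27)%997=735 -> [600, 939, 735]
  L2: h(600,939)=(600*31+939)%997=596 h(735,735)=(735*31+735)%997=589 -> [596, 589]
  L3: h(596,589)=(596*31+589)%997=122 -> [122]
  root = 122 != target 198
Candidate C: set leaf[2] = 67 -> leaves = [91, 52, 67, 9, 55, 27]
  L0: [91, 52, 67, 9, 55, 27]
  L1: h(91,52)=(91*31+52)%997=879 h(67,9)=(67*31+9)%997=92 h(55,27)=(55*31+27)%997=735 -> [879, 92, 735]
  L2: h(879,92)=(879*31+92)%997=422 h(735,735)=(735*31+735)%997=589 -> [422, 589]
  L3: h(422,589)=(422*31+589)%997=710 -> [710]
  root = 710 != target 198
Candidate A produces the target root.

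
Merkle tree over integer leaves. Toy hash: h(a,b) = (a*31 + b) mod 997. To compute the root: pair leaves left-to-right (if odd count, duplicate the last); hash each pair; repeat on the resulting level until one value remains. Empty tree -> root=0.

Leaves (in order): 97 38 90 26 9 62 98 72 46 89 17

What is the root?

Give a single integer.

L0: [97, 38, 90, 26, 9, 62, 98, 72, 46, 89, 17]
L1: h(97,38)=(97*31+38)%997=54 h(90,26)=(90*31+26)%997=822 h(9,62)=(9*31+62)%997=341 h(98,72)=(98*31+72)%997=119 h(46,89)=(46*31+89)%997=518 h(17,17)=(17*31+17)%997=544 -> [54, 822, 341, 119, 518, 544]
L2: h(54,822)=(54*31+822)%997=502 h(341,119)=(341*31+119)%997=720 h(518,544)=(518*31+544)%997=650 -> [502, 720, 650]
L3: h(502,720)=(502*31+720)%997=330 h(650,650)=(650*31+650)%997=860 -> [330, 860]
L4: h(330,860)=(330*31+860)%997=123 -> [123]

Answer: 123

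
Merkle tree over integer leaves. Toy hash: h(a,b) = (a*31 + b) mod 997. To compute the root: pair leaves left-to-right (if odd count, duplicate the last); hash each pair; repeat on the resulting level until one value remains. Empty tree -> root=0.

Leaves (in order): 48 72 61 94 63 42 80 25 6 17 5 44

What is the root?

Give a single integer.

L0: [48, 72, 61, 94, 63, 42, 80, 25, 6, 17, 5, 44]
L1: h(48,72)=(48*31+72)%997=563 h(61,94)=(61*31+94)%997=988 h(63,42)=(63*31+42)%997=1 h(80,25)=(80*31+25)%997=511 h(6,17)=(6*31+17)%997=203 h(5,44)=(5*31+44)%997=199 -> [563, 988, 1, 511, 203, 199]
L2: h(563,988)=(563*31+988)%997=495 h(1,511)=(1*31+511)%997=542 h(203,199)=(203*31+199)%997=510 -> [495, 542, 510]
L3: h(495,542)=(495*31+542)%997=932 h(510,510)=(510*31+510)%997=368 -> [932, 368]
L4: h(932,368)=(932*31+368)%997=347 -> [347]

Answer: 347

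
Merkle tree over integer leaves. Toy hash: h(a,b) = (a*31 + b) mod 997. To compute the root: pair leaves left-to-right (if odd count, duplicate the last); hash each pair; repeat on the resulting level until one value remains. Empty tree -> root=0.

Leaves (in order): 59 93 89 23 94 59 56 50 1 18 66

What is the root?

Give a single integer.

L0: [59, 93, 89, 23, 94, 59, 56, 50, 1, 18, 66]
L1: h(59,93)=(59*31+93)%997=925 h(89,23)=(89*31+23)%997=788 h(94,59)=(94*31+59)%997=979 h(56,50)=(56*31+50)%997=789 h(1,18)=(1*31+18)%997=49 h(66,66)=(66*31+66)%997=118 -> [925, 788, 979, 789, 49, 118]
L2: h(925,788)=(925*31+788)%997=550 h(979,789)=(979*31+789)%997=231 h(49,118)=(49*31+118)%997=640 -> [550, 231, 640]
L3: h(550,231)=(550*31+231)%997=332 h(640,640)=(640*31+640)%997=540 -> [332, 540]
L4: h(332,540)=(332*31+540)%997=862 -> [862]

Answer: 862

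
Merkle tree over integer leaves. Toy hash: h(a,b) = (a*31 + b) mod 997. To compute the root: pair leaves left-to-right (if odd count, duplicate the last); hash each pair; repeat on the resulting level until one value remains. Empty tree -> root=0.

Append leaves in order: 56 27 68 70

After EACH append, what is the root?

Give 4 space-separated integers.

Answer: 56 766 0 2

Derivation:
After append 56 (leaves=[56]):
  L0: [56]
  root=56
After append 27 (leaves=[56, 27]):
  L0: [56, 27]
  L1: h(56,27)=(56*31+27)%997=766 -> [766]
  root=766
After append 68 (leaves=[56, 27, 68]):
  L0: [56, 27, 68]
  L1: h(56,27)=(56*31+27)%997=766 h(68,68)=(68*31+68)%997=182 -> [766, 182]
  L2: h(766,182)=(766*31+182)%997=0 -> [0]
  root=0
After append 70 (leaves=[56, 27, 68, 70]):
  L0: [56, 27, 68, 70]
  L1: h(56,27)=(56*31+27)%997=766 h(68,70)=(68*31+70)%997=184 -> [766, 184]
  L2: h(766,184)=(766*31+184)%997=2 -> [2]
  root=2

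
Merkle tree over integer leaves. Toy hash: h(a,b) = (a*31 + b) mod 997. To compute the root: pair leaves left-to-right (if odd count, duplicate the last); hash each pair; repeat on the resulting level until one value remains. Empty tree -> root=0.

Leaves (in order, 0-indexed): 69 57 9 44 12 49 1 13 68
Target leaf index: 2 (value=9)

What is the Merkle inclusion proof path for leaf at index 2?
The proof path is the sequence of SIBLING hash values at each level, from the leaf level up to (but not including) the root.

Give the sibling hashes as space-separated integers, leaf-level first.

L0 (leaves): [69, 57, 9, 44, 12, 49, 1, 13, 68], target index=2
L1: h(69,57)=(69*31+57)%997=202 [pair 0] h(9,44)=(9*31+44)%997=323 [pair 1] h(12,49)=(12*31+49)%997=421 [pair 2] h(1,13)=(1*31+13)%997=44 [pair 3] h(68,68)=(68*31+68)%997=182 [pair 4] -> [202, 323, 421, 44, 182]
  Sibling for proof at L0: 44
L2: h(202,323)=(202*31+323)%997=603 [pair 0] h(421,44)=(421*31+44)%997=134 [pair 1] h(182,182)=(182*31+182)%997=839 [pair 2] -> [603, 134, 839]
  Sibling for proof at L1: 202
L3: h(603,134)=(603*31+134)%997=881 [pair 0] h(839,839)=(839*31+839)%997=926 [pair 1] -> [881, 926]
  Sibling for proof at L2: 134
L4: h(881,926)=(881*31+926)%997=321 [pair 0] -> [321]
  Sibling for proof at L3: 926
Root: 321
Proof path (sibling hashes from leaf to root): [44, 202, 134, 926]

Answer: 44 202 134 926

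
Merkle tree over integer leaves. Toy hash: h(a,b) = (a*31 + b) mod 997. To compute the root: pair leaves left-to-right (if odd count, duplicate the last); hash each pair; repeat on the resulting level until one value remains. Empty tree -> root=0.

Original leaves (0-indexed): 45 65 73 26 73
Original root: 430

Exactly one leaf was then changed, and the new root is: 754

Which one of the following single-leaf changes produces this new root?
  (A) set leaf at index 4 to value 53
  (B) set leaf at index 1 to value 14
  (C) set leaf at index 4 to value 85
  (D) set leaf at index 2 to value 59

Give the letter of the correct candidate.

Answer: C

Derivation:
Original leaves: [45, 65, 73, 26, 73]
Target new root: 754
Try each candidate change and compute the resulting root:
Candidate A: set leaf[4] = 53 -> leaves = [45, 65, 73, 26, 53]
  L0: [45, 65, 73, 26, 53]
  L1: h(45,65)=(45*31+65)%997=463 h(73,26)=(73*31+26)%997=295 h(53,53)=(53*31+53)%997=699 -> [463, 295, 699]
  L2: h(463,295)=(463*31+295)%997=690 h(699,699)=(699*31+699)%997=434 -> [690, 434]
  L3: h(690,434)=(690*31+434)%997=887 -> [887]
  root = 887 != target 754
Candidate B: set leaf[1] = 14 -> leaves = [45, 14, 73, 26, 73]
  L0: [45, 14, 73, 26, 73]
  L1: h(45,14)=(45*31+14)%997=412 h(73,26)=(73*31+26)%997=295 h(73,73)=(73*31+73)%997=342 -> [412, 295, 342]
  L2: h(412,295)=(412*31+295)%997=106 h(342,342)=(342*31+342)%997=974 -> [106, 974]
  L3: h(106,974)=(106*31+974)%997=272 -> [272]
  root = 272 != target 754
Candidate C: set leaf[4] = 85 -> leaves = [45, 65, 73, 26, 85]
  L0: [45, 65, 73, 26, 85]
  L1: h(45,65)=(45*31+65)%997=463 h(73,26)=(73*31+26)%997=295 h(85,85)=(85*31+85)%997=726 -> [463, 295, 726]
  L2: h(463,295)=(463*31+295)%997=690 h(726,726)=(726*31+726)%997=301 -> [690, 301]
  L3: h(690,301)=(690*31+301)%997=754 -> [754]
  root = 754 == target 754  ** MATCH **
Candidate D: set leaf[2] = 59 -> leaves = [45, 65, 59, 26, 73]
  L0: [45, 65, 59, 26, 73]
  L1: h(45,65)=(45*31+65)%997=463 h(59,26)=(59*31+26)%997=858 h(73,73)=(73*31+73)%997=342 -> [463, 858, 342]
  L2: h(463,858)=(463*31+858)%997=256 h(342,342)=(342*31+342)%997=974 -> [256, 974]
  L3: h(256,974)=(256*31+974)%997=934 -> [934]
  root = 934 != target 754
Candidate C produces the target root.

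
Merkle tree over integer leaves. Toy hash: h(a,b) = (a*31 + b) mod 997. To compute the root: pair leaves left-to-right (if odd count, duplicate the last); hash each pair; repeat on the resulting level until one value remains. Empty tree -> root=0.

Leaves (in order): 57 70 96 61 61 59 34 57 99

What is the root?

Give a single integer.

Answer: 5

Derivation:
L0: [57, 70, 96, 61, 61, 59, 34, 57, 99]
L1: h(57,70)=(57*31+70)%997=840 h(96,61)=(96*31+61)%997=46 h(61,59)=(61*31+59)%997=953 h(34,57)=(34*31+57)%997=114 h(99,99)=(99*31+99)%997=177 -> [840, 46, 953, 114, 177]
L2: h(840,46)=(840*31+46)%997=164 h(953,114)=(953*31+114)%997=744 h(177,177)=(177*31+177)%997=679 -> [164, 744, 679]
L3: h(164,744)=(164*31+744)%997=843 h(679,679)=(679*31+679)%997=791 -> [843, 791]
L4: h(843,791)=(843*31+791)%997=5 -> [5]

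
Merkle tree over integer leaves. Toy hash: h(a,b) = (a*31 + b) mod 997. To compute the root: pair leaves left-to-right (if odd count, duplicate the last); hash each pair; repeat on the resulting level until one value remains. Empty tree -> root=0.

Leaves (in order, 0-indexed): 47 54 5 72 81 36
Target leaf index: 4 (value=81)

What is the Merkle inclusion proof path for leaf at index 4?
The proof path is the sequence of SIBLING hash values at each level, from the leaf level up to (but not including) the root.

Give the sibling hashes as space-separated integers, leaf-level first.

Answer: 36 553 209

Derivation:
L0 (leaves): [47, 54, 5, 72, 81, 36], target index=4
L1: h(47,54)=(47*31+54)%997=514 [pair 0] h(5,72)=(5*31+72)%997=227 [pair 1] h(81,36)=(81*31+36)%997=553 [pair 2] -> [514, 227, 553]
  Sibling for proof at L0: 36
L2: h(514,227)=(514*31+227)%997=209 [pair 0] h(553,553)=(553*31+553)%997=747 [pair 1] -> [209, 747]
  Sibling for proof at L1: 553
L3: h(209,747)=(209*31+747)%997=247 [pair 0] -> [247]
  Sibling for proof at L2: 209
Root: 247
Proof path (sibling hashes from leaf to root): [36, 553, 209]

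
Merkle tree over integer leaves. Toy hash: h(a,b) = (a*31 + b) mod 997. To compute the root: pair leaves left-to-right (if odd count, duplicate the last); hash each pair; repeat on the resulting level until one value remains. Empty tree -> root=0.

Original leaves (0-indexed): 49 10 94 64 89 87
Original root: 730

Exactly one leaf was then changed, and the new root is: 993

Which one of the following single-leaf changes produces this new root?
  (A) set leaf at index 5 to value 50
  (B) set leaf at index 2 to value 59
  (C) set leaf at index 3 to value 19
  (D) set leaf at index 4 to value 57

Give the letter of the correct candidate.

Original leaves: [49, 10, 94, 64, 89, 87]
Target new root: 993
Try each candidate change and compute the resulting root:
Candidate A: set leaf[5] = 50 -> leaves = [49, 10, 94, 64, 89, 50]
  L0: [49, 10, 94, 64, 89, 50]
  L1: h(49,10)=(49*31+10)%997=532 h(94,64)=(94*31+64)%997=984 h(89,50)=(89*31+50)%997=815 -> [532, 984, 815]
  L2: h(532,984)=(532*31+984)%997=527 h(815,815)=(815*31+815)%997=158 -> [527, 158]
  L3: h(527,158)=(527*31+158)%997=543 -> [543]
  root = 543 != target 993
Candidate B: set leaf[2] = 59 -> leaves = [49, 10, 59, 64, 89, 87]
  L0: [49, 10, 59, 64, 89, 87]
  L1: h(49,10)=(49*31+10)%997=532 h(59,64)=(59*31+64)%997=896 h(89,87)=(89*31+87)%997=852 -> [532, 896, 852]
  L2: h(532,896)=(532*31+896)%997=439 h(852,852)=(852*31+852)%997=345 -> [439, 345]
  L3: h(439,345)=(439*31+345)%997=993 -> [993]
  root = 993 == target 993  ** MATCH **
Candidate C: set leaf[3] = 19 -> leaves = [49, 10, 94, 19, 89, 87]
  L0: [49, 10, 94, 19, 89, 87]
  L1: h(49,10)=(49*31+10)%997=532 h(94,19)=(94*31+19)%997=939 h(89,87)=(89*31+87)%997=852 -> [532, 939, 852]
  L2: h(532,939)=(532*31+939)%997=482 h(852,852)=(852*31+852)%997=345 -> [482, 345]
  L3: h(482,345)=(482*31+345)%997=332 -> [332]
  root = 332 != target 993
Candidate D: set leaf[4] = 57 -> leaves = [49, 10, 94, 64, 57, 87]
  L0: [49, 10, 94, 64, 57, 87]
  L1: h(49,10)=(49*31+10)%997=532 h(94,64)=(94*31+64)%997=984 h(57,87)=(57*31+87)%997=857 -> [532, 984, 857]
  L2: h(532,984)=(532*31+984)%997=527 h(857,857)=(857*31+857)%997=505 -> [527, 505]
  L3: h(527,505)=(527*31+505)%997=890 -> [890]
  root = 890 != target 993
Candidate B produces the target root.

Answer: B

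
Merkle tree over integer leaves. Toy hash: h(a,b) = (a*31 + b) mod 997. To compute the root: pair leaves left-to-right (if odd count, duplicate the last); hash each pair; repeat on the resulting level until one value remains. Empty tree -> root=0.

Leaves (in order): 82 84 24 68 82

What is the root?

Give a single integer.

Answer: 646

Derivation:
L0: [82, 84, 24, 68, 82]
L1: h(82,84)=(82*31+84)%997=632 h(24,68)=(24*31+68)%997=812 h(82,82)=(82*31+82)%997=630 -> [632, 812, 630]
L2: h(632,812)=(632*31+812)%997=464 h(630,630)=(630*31+630)%997=220 -> [464, 220]
L3: h(464,220)=(464*31+220)%997=646 -> [646]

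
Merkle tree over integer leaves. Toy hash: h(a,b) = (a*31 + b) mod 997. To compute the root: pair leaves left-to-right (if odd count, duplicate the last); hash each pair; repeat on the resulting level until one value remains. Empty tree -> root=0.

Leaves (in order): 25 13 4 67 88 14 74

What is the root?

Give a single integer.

Answer: 118

Derivation:
L0: [25, 13, 4, 67, 88, 14, 74]
L1: h(25,13)=(25*31+13)%997=788 h(4,67)=(4*31+67)%997=191 h(88,14)=(88*31+14)%997=748 h(74,74)=(74*31+74)%997=374 -> [788, 191, 748, 374]
L2: h(788,191)=(788*31+191)%997=691 h(748,374)=(748*31+374)%997=631 -> [691, 631]
L3: h(691,631)=(691*31+631)%997=118 -> [118]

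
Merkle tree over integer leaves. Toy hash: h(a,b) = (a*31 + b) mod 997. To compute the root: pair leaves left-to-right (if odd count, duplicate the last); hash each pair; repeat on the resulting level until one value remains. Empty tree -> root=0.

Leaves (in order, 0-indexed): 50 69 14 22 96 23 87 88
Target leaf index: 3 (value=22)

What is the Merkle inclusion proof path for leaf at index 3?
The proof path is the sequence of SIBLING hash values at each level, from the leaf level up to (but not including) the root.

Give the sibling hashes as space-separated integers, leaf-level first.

Answer: 14 622 42

Derivation:
L0 (leaves): [50, 69, 14, 22, 96, 23, 87, 88], target index=3
L1: h(50,69)=(50*31+69)%997=622 [pair 0] h(14,22)=(14*31+22)%997=456 [pair 1] h(96,23)=(96*31+23)%997=8 [pair 2] h(87,88)=(87*31+88)%997=791 [pair 3] -> [622, 456, 8, 791]
  Sibling for proof at L0: 14
L2: h(622,456)=(622*31+456)%997=795 [pair 0] h(8,791)=(8*31+791)%997=42 [pair 1] -> [795, 42]
  Sibling for proof at L1: 622
L3: h(795,42)=(795*31+42)%997=759 [pair 0] -> [759]
  Sibling for proof at L2: 42
Root: 759
Proof path (sibling hashes from leaf to root): [14, 622, 42]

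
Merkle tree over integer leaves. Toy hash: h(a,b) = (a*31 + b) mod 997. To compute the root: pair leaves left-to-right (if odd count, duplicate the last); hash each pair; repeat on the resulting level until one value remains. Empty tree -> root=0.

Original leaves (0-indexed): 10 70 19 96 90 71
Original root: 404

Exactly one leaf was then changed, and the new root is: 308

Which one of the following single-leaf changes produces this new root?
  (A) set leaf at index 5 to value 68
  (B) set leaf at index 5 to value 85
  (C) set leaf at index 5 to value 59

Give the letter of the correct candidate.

Original leaves: [10, 70, 19, 96, 90, 71]
Target new root: 308
Try each candidate change and compute the resulting root:
Candidate A: set leaf[5] = 68 -> leaves = [10, 70, 19, 96, 90, 68]
  L0: [10, 70, 19, 96, 90, 68]
  L1: h(10,70)=(10*31+70)%997=380 h(19,96)=(19*31+96)%997=685 h(90,68)=(90*31+68)%997=864 -> [380, 685, 864]
  L2: h(380,685)=(380*31+685)%997=501 h(864,864)=(864*31+864)%997=729 -> [501, 729]
  L3: h(501,729)=(501*31+729)%997=308 -> [308]
  root = 308 == target 308  ** MATCH **
Candidate B: set leaf[5] = 85 -> leaves = [10, 70, 19, 96, 90, 85]
  L0: [10, 70, 19, 96, 90, 85]
  L1: h(10,70)=(10*31+70)%997=380 h(19,96)=(19*31+96)%997=685 h(90,85)=(90*31+85)%997=881 -> [380, 685, 881]
  L2: h(380,685)=(380*31+685)%997=501 h(881,881)=(881*31+881)%997=276 -> [501, 276]
  L3: h(501,276)=(501*31+276)%997=852 -> [852]
  root = 852 != target 308
Candidate C: set leaf[5] = 59 -> leaves = [10, 70, 19, 96, 90, 59]
  L0: [10, 70, 19, 96, 90, 59]
  L1: h(10,70)=(10*31+70)%997=380 h(19,96)=(19*31+96)%997=685 h(90,59)=(90*31+59)%997=855 -> [380, 685, 855]
  L2: h(380,685)=(380*31+685)%997=501 h(855,855)=(855*31+855)%997=441 -> [501, 441]
  L3: h(501,441)=(501*31+441)%997=20 -> [20]
  root = 20 != target 308
Candidate A produces the target root.

Answer: A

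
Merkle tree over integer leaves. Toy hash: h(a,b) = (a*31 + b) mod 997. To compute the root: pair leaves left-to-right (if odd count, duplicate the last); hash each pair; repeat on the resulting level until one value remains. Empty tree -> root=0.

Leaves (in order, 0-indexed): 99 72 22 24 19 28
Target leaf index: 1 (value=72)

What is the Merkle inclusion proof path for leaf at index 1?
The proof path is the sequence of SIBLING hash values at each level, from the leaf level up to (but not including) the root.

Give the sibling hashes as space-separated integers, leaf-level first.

L0 (leaves): [99, 72, 22, 24, 19, 28], target index=1
L1: h(99,72)=(99*31+72)%997=150 [pair 0] h(22,24)=(22*31+24)%997=706 [pair 1] h(19,28)=(19*31+28)%997=617 [pair 2] -> [150, 706, 617]
  Sibling for proof at L0: 99
L2: h(150,706)=(150*31+706)%997=371 [pair 0] h(617,617)=(617*31+617)%997=801 [pair 1] -> [371, 801]
  Sibling for proof at L1: 706
L3: h(371,801)=(371*31+801)%997=338 [pair 0] -> [338]
  Sibling for proof at L2: 801
Root: 338
Proof path (sibling hashes from leaf to root): [99, 706, 801]

Answer: 99 706 801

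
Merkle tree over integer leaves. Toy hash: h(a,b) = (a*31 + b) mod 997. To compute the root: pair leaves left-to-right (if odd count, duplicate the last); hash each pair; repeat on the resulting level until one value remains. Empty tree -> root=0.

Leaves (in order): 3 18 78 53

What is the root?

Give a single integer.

Answer: 927

Derivation:
L0: [3, 18, 78, 53]
L1: h(3,18)=(3*31+18)%997=111 h(78,53)=(78*31+53)%997=477 -> [111, 477]
L2: h(111,477)=(111*31+477)%997=927 -> [927]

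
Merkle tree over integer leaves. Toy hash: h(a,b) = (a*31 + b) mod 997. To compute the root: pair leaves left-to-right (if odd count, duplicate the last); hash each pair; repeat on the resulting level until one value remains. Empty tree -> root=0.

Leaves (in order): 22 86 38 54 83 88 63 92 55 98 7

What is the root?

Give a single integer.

Answer: 495

Derivation:
L0: [22, 86, 38, 54, 83, 88, 63, 92, 55, 98, 7]
L1: h(22,86)=(22*31+86)%997=768 h(38,54)=(38*31+54)%997=235 h(83,88)=(83*31+88)%997=667 h(63,92)=(63*31+92)%997=51 h(55,98)=(55*31+98)%997=806 h(7,7)=(7*31+7)%997=224 -> [768, 235, 667, 51, 806, 224]
L2: h(768,235)=(768*31+235)%997=115 h(667,51)=(667*31+51)%997=788 h(806,224)=(806*31+224)%997=285 -> [115, 788, 285]
L3: h(115,788)=(115*31+788)%997=365 h(285,285)=(285*31+285)%997=147 -> [365, 147]
L4: h(365,147)=(365*31+147)%997=495 -> [495]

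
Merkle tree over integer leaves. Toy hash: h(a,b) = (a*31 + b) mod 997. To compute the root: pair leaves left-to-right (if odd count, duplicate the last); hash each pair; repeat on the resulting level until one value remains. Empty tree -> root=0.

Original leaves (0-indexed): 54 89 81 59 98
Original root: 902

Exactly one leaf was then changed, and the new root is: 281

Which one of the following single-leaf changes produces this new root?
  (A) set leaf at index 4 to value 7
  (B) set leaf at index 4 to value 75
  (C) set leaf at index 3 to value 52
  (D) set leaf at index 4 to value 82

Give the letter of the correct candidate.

Original leaves: [54, 89, 81, 59, 98]
Target new root: 281
Try each candidate change and compute the resulting root:
Candidate A: set leaf[4] = 7 -> leaves = [54, 89, 81, 59, 7]
  L0: [54, 89, 81, 59, 7]
  L1: h(54,89)=(54*31+89)%997=766 h(81,59)=(81*31+59)%997=576 h(7,7)=(7*31+7)%997=224 -> [766, 576, 224]
  L2: h(766,576)=(766*31+576)%997=394 h(224,224)=(224*31+224)%997=189 -> [394, 189]
  L3: h(394,189)=(394*31+189)%997=439 -> [439]
  root = 439 != target 281
Candidate B: set leaf[4] = 75 -> leaves = [54, 89, 81, 59, 75]
  L0: [54, 89, 81, 59, 75]
  L1: h(54,89)=(54*31+89)%997=766 h(81,59)=(81*31+59)%997=576 h(75,75)=(75*31+75)%997=406 -> [766, 576, 406]
  L2: h(766,576)=(766*31+576)%997=394 h(406,406)=(406*31+406)%997=31 -> [394, 31]
  L3: h(394,31)=(394*31+31)%997=281 -> [281]
  root = 281 == target 281  ** MATCH **
Candidate C: set leaf[3] = 52 -> leaves = [54, 89, 81, 52, 98]
  L0: [54, 89, 81, 52, 98]
  L1: h(54,89)=(54*31+89)%997=766 h(81,52)=(81*31+52)%997=569 h(98,98)=(98*31+98)%997=145 -> [766, 569, 145]
  L2: h(766,569)=(766*31+569)%997=387 h(145,145)=(145*31+145)%997=652 -> [387, 652]
  L3: h(387,652)=(387*31+652)%997=685 -> [685]
  root = 685 != target 281
Candidate D: set leaf[4] = 82 -> leaves = [54, 89, 81, 59, 82]
  L0: [54, 89, 81, 59, 82]
  L1: h(54,89)=(54*31+89)%997=766 h(81,59)=(81*31+59)%997=576 h(82,82)=(82*31+82)%997=630 -> [766, 576, 630]
  L2: h(766,576)=(766*31+576)%997=394 h(630,630)=(630*31+630)%997=220 -> [394, 220]
  L3: h(394,220)=(394*31+220)%997=470 -> [470]
  root = 470 != target 281
Candidate B produces the target root.

Answer: B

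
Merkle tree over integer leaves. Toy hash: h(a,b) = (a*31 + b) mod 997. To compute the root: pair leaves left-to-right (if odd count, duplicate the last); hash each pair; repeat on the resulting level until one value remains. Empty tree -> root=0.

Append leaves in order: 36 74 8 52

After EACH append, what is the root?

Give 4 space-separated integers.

After append 36 (leaves=[36]):
  L0: [36]
  root=36
After append 74 (leaves=[36, 74]):
  L0: [36, 74]
  L1: h(36,74)=(36*31+74)%997=193 -> [193]
  root=193
After append 8 (leaves=[36, 74, 8]):
  L0: [36, 74, 8]
  L1: h(36,74)=(36*31+74)%997=193 h(8,8)=(8*31+8)%997=256 -> [193, 256]
  L2: h(193,256)=(193*31+256)%997=257 -> [257]
  root=257
After append 52 (leaves=[36, 74, 8, 52]):
  L0: [36, 74, 8, 52]
  L1: h(36,74)=(36*31+74)%997=193 h(8,52)=(8*31+52)%997=300 -> [193, 300]
  L2: h(193,300)=(193*31+300)%997=301 -> [301]
  root=301

Answer: 36 193 257 301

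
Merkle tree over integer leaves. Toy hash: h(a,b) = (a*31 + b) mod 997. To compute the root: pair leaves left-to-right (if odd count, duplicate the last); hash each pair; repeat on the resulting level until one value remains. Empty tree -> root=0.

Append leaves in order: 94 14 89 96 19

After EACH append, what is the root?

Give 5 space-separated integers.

Answer: 94 934 895 902 559

Derivation:
After append 94 (leaves=[94]):
  L0: [94]
  root=94
After append 14 (leaves=[94, 14]):
  L0: [94, 14]
  L1: h(94,14)=(94*31+14)%997=934 -> [934]
  root=934
After append 89 (leaves=[94, 14, 89]):
  L0: [94, 14, 89]
  L1: h(94,14)=(94*31+14)%997=934 h(89,89)=(89*31+89)%997=854 -> [934, 854]
  L2: h(934,854)=(934*31+854)%997=895 -> [895]
  root=895
After append 96 (leaves=[94, 14, 89, 96]):
  L0: [94, 14, 89, 96]
  L1: h(94,14)=(94*31+14)%997=934 h(89,96)=(89*31+96)%997=861 -> [934, 861]
  L2: h(934,861)=(934*31+861)%997=902 -> [902]
  root=902
After append 19 (leaves=[94, 14, 89, 96, 19]):
  L0: [94, 14, 89, 96, 19]
  L1: h(94,14)=(94*31+14)%997=934 h(89,96)=(89*31+96)%997=861 h(19,19)=(19*31+19)%997=608 -> [934, 861, 608]
  L2: h(934,861)=(934*31+861)%997=902 h(608,608)=(608*31+608)%997=513 -> [902, 513]
  L3: h(902,513)=(902*31+513)%997=559 -> [559]
  root=559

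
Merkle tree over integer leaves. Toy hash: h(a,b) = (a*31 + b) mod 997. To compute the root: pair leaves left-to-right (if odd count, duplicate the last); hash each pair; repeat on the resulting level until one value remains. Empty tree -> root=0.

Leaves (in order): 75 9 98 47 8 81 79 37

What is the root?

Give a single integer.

L0: [75, 9, 98, 47, 8, 81, 79, 37]
L1: h(75,9)=(75*31+9)%997=340 h(98,47)=(98*31+47)%997=94 h(8,81)=(8*31+81)%997=329 h(79,37)=(79*31+37)%997=492 -> [340, 94, 329, 492]
L2: h(340,94)=(340*31+94)%997=664 h(329,492)=(329*31+492)%997=721 -> [664, 721]
L3: h(664,721)=(664*31+721)%997=368 -> [368]

Answer: 368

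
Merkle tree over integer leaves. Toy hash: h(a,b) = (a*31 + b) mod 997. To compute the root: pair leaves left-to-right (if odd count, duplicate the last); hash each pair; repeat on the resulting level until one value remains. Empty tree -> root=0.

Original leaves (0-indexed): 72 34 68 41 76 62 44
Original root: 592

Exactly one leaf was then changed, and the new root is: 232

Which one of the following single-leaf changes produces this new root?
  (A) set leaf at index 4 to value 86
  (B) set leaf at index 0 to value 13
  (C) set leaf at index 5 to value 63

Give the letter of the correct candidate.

Original leaves: [72, 34, 68, 41, 76, 62, 44]
Target new root: 232
Try each candidate change and compute the resulting root:
Candidate A: set leaf[4] = 86 -> leaves = [72, 34, 68, 41, 86, 62, 44]
  L0: [72, 34, 68, 41, 86, 62, 44]
  L1: h(72,34)=(72*31+34)%997=272 h(68,41)=(68*31+41)%997=155 h(86,62)=(86*31+62)%997=734 h(44,44)=(44*31+44)%997=411 -> [272, 155, 734, 411]
  L2: h(272,155)=(272*31+155)%997=611 h(734,411)=(734*31+411)%997=234 -> [611, 234]
  L3: h(611,234)=(611*31+234)%997=232 -> [232]
  root = 232 == target 232  ** MATCH **
Candidate B: set leaf[0] = 13 -> leaves = [13, 34, 68, 41, 76, 62, 44]
  L0: [13, 34, 68, 41, 76, 62, 44]
  L1: h(13,34)=(13*31+34)%997=437 h(68,41)=(68*31+41)%997=155 h(76,62)=(76*31+62)%997=424 h(44,44)=(44*31+44)%997=411 -> [437, 155, 424, 411]
  L2: h(437,155)=(437*31+155)%997=741 h(424,411)=(424*31+411)%997=594 -> [741, 594]
  L3: h(741,594)=(741*31+594)%997=634 -> [634]
  root = 634 != target 232
Candidate C: set leaf[5] = 63 -> leaves = [72, 34, 68, 41, 76, 63, 44]
  L0: [72, 34, 68, 41, 76, 63, 44]
  L1: h(72,34)=(72*31+34)%997=272 h(68,41)=(68*31+41)%997=155 h(76,63)=(76*31+63)%997=425 h(44,44)=(44*31+44)%997=411 -> [272, 155, 425, 411]
  L2: h(272,155)=(272*31+155)%997=611 h(425,411)=(425*31+411)%997=625 -> [611, 625]
  L3: h(611,625)=(611*31+625)%997=623 -> [623]
  root = 623 != target 232
Candidate A produces the target root.

Answer: A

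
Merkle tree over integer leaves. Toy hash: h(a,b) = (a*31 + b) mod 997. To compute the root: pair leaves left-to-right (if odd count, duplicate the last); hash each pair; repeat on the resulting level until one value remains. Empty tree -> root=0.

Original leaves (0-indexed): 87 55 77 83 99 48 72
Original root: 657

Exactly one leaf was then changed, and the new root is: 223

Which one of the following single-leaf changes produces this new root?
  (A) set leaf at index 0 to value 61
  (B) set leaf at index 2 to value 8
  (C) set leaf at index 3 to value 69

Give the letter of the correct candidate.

Original leaves: [87, 55, 77, 83, 99, 48, 72]
Target new root: 223
Try each candidate change and compute the resulting root:
Candidate A: set leaf[0] = 61 -> leaves = [61, 55, 77, 83, 99, 48, 72]
  L0: [61, 55, 77, 83, 99, 48, 72]
  L1: h(61,55)=(61*31+55)%997=949 h(77,83)=(77*31+83)%997=476 h(99,48)=(99*31+48)%997=126 h(72,72)=(72*31+72)%997=310 -> [949, 476, 126, 310]
  L2: h(949,476)=(949*31+476)%997=982 h(126,310)=(126*31+310)%997=228 -> [982, 228]
  L3: h(982,228)=(982*31+228)%997=760 -> [760]
  root = 760 != target 223
Candidate B: set leaf[2] = 8 -> leaves = [87, 55, 8, 83, 99, 48, 72]
  L0: [87, 55, 8, 83, 99, 48, 72]
  L1: h(87,55)=(87*31+55)%997=758 h(8,83)=(8*31+83)%997=331 h(99,48)=(99*31+48)%997=126 h(72,72)=(72*31+72)%997=310 -> [758, 331, 126, 310]
  L2: h(758,331)=(758*31+331)%997=898 h(126,310)=(126*31+310)%997=228 -> [898, 228]
  L3: h(898,228)=(898*31+228)%997=150 -> [150]
  root = 150 != target 223
Candidate C: set leaf[3] = 69 -> leaves = [87, 55, 77, 69, 99, 48, 72]
  L0: [87, 55, 77, 69, 99, 48, 72]
  L1: h(87,55)=(87*31+55)%997=758 h(77,69)=(77*31+69)%997=462 h(99,48)=(99*31+48)%997=126 h(72,72)=(72*31+72)%997=310 -> [758, 462, 126, 310]
  L2: h(758,462)=(758*31+462)%997=32 h(126,310)=(126*31+310)%997=228 -> [32, 228]
  L3: h(32,228)=(32*31+228)%997=223 -> [223]
  root = 223 == target 223  ** MATCH **
Candidate C produces the target root.

Answer: C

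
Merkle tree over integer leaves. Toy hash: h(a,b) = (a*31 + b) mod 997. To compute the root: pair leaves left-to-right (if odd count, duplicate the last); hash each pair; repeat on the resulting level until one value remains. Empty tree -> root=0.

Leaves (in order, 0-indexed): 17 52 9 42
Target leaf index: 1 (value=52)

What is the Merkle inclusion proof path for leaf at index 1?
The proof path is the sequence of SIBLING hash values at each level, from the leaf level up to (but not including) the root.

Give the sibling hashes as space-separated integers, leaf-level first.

L0 (leaves): [17, 52, 9, 42], target index=1
L1: h(17,52)=(17*31+52)%997=579 [pair 0] h(9,42)=(9*31+42)%997=321 [pair 1] -> [579, 321]
  Sibling for proof at L0: 17
L2: h(579,321)=(579*31+321)%997=324 [pair 0] -> [324]
  Sibling for proof at L1: 321
Root: 324
Proof path (sibling hashes from leaf to root): [17, 321]

Answer: 17 321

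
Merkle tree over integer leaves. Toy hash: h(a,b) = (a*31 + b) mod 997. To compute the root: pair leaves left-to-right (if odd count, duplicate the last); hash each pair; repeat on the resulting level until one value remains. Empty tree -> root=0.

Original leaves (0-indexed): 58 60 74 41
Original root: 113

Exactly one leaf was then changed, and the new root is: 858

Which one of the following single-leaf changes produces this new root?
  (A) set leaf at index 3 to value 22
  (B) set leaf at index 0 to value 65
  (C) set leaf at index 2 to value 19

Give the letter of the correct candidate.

Answer: B

Derivation:
Original leaves: [58, 60, 74, 41]
Target new root: 858
Try each candidate change and compute the resulting root:
Candidate A: set leaf[3] = 22 -> leaves = [58, 60, 74, 22]
  L0: [58, 60, 74, 22]
  L1: h(58,60)=(58*31+60)%997=861 h(74,22)=(74*31+22)%997=322 -> [861, 322]
  L2: h(861,322)=(861*31+322)%997=94 -> [94]
  root = 94 != target 858
Candidate B: set leaf[0] = 65 -> leaves = [65, 60, 74, 41]
  L0: [65, 60, 74, 41]
  L1: h(65,60)=(65*31+60)%997=81 h(74,41)=(74*31+41)%997=341 -> [81, 341]
  L2: h(81,341)=(81*31+341)%997=858 -> [858]
  root = 858 == target 858  ** MATCH **
Candidate C: set leaf[2] = 19 -> leaves = [58, 60, 19, 41]
  L0: [58, 60, 19, 41]
  L1: h(58,60)=(58*31+60)%997=861 h(19,41)=(19*31+41)%997=630 -> [861, 630]
  L2: h(861,630)=(861*31+630)%997=402 -> [402]
  root = 402 != target 858
Candidate B produces the target root.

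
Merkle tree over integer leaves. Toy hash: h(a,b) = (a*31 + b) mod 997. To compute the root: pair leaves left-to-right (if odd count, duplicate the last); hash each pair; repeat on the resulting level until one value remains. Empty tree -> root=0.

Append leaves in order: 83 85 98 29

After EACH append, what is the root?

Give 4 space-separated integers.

After append 83 (leaves=[83]):
  L0: [83]
  root=83
After append 85 (leaves=[83, 85]):
  L0: [83, 85]
  L1: h(83,85)=(83*31+85)%997=664 -> [664]
  root=664
After append 98 (leaves=[83, 85, 98]):
  L0: [83, 85, 98]
  L1: h(83,85)=(83*31+85)%997=664 h(98,98)=(98*31+98)%997=145 -> [664, 145]
  L2: h(664,145)=(664*31+145)%997=789 -> [789]
  root=789
After append 29 (leaves=[83, 85, 98, 29]):
  L0: [83, 85, 98, 29]
  L1: h(83,85)=(83*31+85)%997=664 h(98,29)=(98*31+29)%997=76 -> [664, 76]
  L2: h(664,76)=(664*31+76)%997=720 -> [720]
  root=720

Answer: 83 664 789 720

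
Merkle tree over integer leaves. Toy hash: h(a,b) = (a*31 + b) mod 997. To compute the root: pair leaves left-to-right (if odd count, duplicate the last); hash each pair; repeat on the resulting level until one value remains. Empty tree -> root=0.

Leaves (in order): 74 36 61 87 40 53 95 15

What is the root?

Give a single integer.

L0: [74, 36, 61, 87, 40, 53, 95, 15]
L1: h(74,36)=(74*31+36)%997=336 h(61,87)=(61*31+87)%997=981 h(40,53)=(40*31+53)%997=296 h(95,15)=(95*31+15)%997=966 -> [336, 981, 296, 966]
L2: h(336,981)=(336*31+981)%997=430 h(296,966)=(296*31+966)%997=172 -> [430, 172]
L3: h(430,172)=(430*31+172)%997=541 -> [541]

Answer: 541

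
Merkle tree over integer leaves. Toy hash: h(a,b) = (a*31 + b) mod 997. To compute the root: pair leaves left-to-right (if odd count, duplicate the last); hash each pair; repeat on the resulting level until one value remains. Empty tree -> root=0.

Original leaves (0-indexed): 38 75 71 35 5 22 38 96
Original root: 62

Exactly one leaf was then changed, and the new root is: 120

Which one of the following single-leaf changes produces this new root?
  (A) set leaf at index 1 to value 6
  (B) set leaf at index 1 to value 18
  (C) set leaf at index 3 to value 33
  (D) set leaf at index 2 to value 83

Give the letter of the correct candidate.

Original leaves: [38, 75, 71, 35, 5, 22, 38, 96]
Target new root: 120
Try each candidate change and compute the resulting root:
Candidate A: set leaf[1] = 6 -> leaves = [38, 6, 71, 35, 5, 22, 38, 96]
  L0: [38, 6, 71, 35, 5, 22, 38, 96]
  L1: h(38,6)=(38*31+6)%997=187 h(71,35)=(71*31+35)%997=242 h(5,22)=(5*31+22)%997=177 h(38,96)=(38*31+96)%997=277 -> [187, 242, 177, 277]
  L2: h(187,242)=(187*31+242)%997=57 h(177,277)=(177*31+277)%997=779 -> [57, 779]
  L3: h(57,779)=(57*31+779)%997=552 -> [552]
  root = 552 != target 120
Candidate B: set leaf[1] = 18 -> leaves = [38, 18, 71, 35, 5, 22, 38, 96]
  L0: [38, 18, 71, 35, 5, 22, 38, 96]
  L1: h(38,18)=(38*31+18)%997=199 h(71,35)=(71*31+35)%997=242 h(5,22)=(5*31+22)%997=177 h(38,96)=(38*31+96)%997=277 -> [199, 242, 177, 277]
  L2: h(199,242)=(199*31+242)%997=429 h(177,277)=(177*31+277)%997=779 -> [429, 779]
  L3: h(429,779)=(429*31+779)%997=120 -> [120]
  root = 120 == target 120  ** MATCH **
Candidate C: set leaf[3] = 33 -> leaves = [38, 75, 71, 33, 5, 22, 38, 96]
  L0: [38, 75, 71, 33, 5, 22, 38, 96]
  L1: h(38,75)=(38*31+75)%997=256 h(71,33)=(71*31+33)%997=240 h(5,22)=(5*31+22)%997=177 h(38,96)=(38*31+96)%997=277 -> [256, 240, 177, 277]
  L2: h(256,240)=(256*31+240)%997=200 h(177,277)=(177*31+277)%997=779 -> [200, 779]
  L3: h(200,779)=(200*31+779)%997=0 -> [0]
  root = 0 != target 120
Candidate D: set leaf[2] = 83 -> leaves = [38, 75, 83, 35, 5, 22, 38, 96]
  L0: [38, 75, 83, 35, 5, 22, 38, 96]
  L1: h(38,75)=(38*31+75)%997=256 h(83,35)=(83*31+35)%997=614 h(5,22)=(5*31+22)%997=177 h(38,96)=(38*31+96)%997=277 -> [256, 614, 177, 277]
  L2: h(256,614)=(256*31+614)%997=574 h(177,277)=(177*31+277)%997=779 -> [574, 779]
  L3: h(574,779)=(574*31+779)%997=627 -> [627]
  root = 627 != target 120
Candidate B produces the target root.

Answer: B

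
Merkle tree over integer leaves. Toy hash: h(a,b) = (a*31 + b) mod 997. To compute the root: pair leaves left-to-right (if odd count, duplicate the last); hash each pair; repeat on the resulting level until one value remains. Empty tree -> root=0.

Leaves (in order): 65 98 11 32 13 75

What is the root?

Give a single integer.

Answer: 641

Derivation:
L0: [65, 98, 11, 32, 13, 75]
L1: h(65,98)=(65*31+98)%997=119 h(11,32)=(11*31+32)%997=373 h(13,75)=(13*31+75)%997=478 -> [119, 373, 478]
L2: h(119,373)=(119*31+373)%997=74 h(478,478)=(478*31+478)%997=341 -> [74, 341]
L3: h(74,341)=(74*31+341)%997=641 -> [641]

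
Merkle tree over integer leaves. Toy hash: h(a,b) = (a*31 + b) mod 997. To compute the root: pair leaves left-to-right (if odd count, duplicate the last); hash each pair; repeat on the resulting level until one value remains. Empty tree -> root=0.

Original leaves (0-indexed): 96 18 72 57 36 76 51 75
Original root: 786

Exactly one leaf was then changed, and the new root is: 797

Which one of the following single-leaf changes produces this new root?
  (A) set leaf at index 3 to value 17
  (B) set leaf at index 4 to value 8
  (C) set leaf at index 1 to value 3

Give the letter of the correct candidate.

Answer: B

Derivation:
Original leaves: [96, 18, 72, 57, 36, 76, 51, 75]
Target new root: 797
Try each candidate change and compute the resulting root:
Candidate A: set leaf[3] = 17 -> leaves = [96, 18, 72, 17, 36, 76, 51, 75]
  L0: [96, 18, 72, 17, 36, 76, 51, 75]
  L1: h(96,18)=(96*31+18)%997=3 h(72,17)=(72*31+17)%997=255 h(36,76)=(36*31+76)%997=195 h(51,75)=(51*31+75)%997=659 -> [3, 255, 195, 659]
  L2: h(3,255)=(3*31+255)%997=348 h(195,659)=(195*31+659)%997=722 -> [348, 722]
  L3: h(348,722)=(348*31+722)%997=543 -> [543]
  root = 543 != target 797
Candidate B: set leaf[4] = 8 -> leaves = [96, 18, 72, 57, 8, 76, 51, 75]
  L0: [96, 18, 72, 57, 8, 76, 51, 75]
  L1: h(96,18)=(96*31+18)%997=3 h(72,57)=(72*31+57)%997=295 h(8,76)=(8*31+76)%997=324 h(51,75)=(51*31+75)%997=659 -> [3, 295, 324, 659]
  L2: h(3,295)=(3*31+295)%997=388 h(324,659)=(324*31+659)%997=733 -> [388, 733]
  L3: h(388,733)=(388*31+733)%997=797 -> [797]
  root = 797 == target 797  ** MATCH **
Candidate C: set leaf[1] = 3 -> leaves = [96, 3, 72, 57, 36, 76, 51, 75]
  L0: [96, 3, 72, 57, 36, 76, 51, 75]
  L1: h(96,3)=(96*31+3)%997=985 h(72,57)=(72*31+57)%997=295 h(36,76)=(36*31+76)%997=195 h(51,75)=(51*31+75)%997=659 -> [985, 295, 195, 659]
  L2: h(985,295)=(985*31+295)%997=920 h(195,659)=(195*31+659)%997=722 -> [920, 722]
  L3: h(920,722)=(920*31+722)%997=329 -> [329]
  root = 329 != target 797
Candidate B produces the target root.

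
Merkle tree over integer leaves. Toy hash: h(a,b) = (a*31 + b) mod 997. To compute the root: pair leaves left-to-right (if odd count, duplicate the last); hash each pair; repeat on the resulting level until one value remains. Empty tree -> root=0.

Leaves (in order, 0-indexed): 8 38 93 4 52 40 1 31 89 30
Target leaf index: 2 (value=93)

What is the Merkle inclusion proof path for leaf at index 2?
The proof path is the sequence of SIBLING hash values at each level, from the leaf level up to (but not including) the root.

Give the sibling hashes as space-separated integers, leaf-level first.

L0 (leaves): [8, 38, 93, 4, 52, 40, 1, 31, 89, 30], target index=2
L1: h(8,38)=(8*31+38)%997=286 [pair 0] h(93,4)=(93*31+4)%997=893 [pair 1] h(52,40)=(52*31+40)%997=655 [pair 2] h(1,31)=(1*31+31)%997=62 [pair 3] h(89,30)=(89*31+30)%997=795 [pair 4] -> [286, 893, 655, 62, 795]
  Sibling for proof at L0: 4
L2: h(286,893)=(286*31+893)%997=786 [pair 0] h(655,62)=(655*31+62)%997=427 [pair 1] h(795,795)=(795*31+795)%997=515 [pair 2] -> [786, 427, 515]
  Sibling for proof at L1: 286
L3: h(786,427)=(786*31+427)%997=865 [pair 0] h(515,515)=(515*31+515)%997=528 [pair 1] -> [865, 528]
  Sibling for proof at L2: 427
L4: h(865,528)=(865*31+528)%997=424 [pair 0] -> [424]
  Sibling for proof at L3: 528
Root: 424
Proof path (sibling hashes from leaf to root): [4, 286, 427, 528]

Answer: 4 286 427 528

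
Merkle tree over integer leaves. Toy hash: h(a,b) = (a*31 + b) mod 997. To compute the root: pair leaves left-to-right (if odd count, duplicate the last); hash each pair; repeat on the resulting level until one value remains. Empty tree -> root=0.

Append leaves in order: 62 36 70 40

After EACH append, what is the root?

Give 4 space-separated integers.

Answer: 62 961 127 97

Derivation:
After append 62 (leaves=[62]):
  L0: [62]
  root=62
After append 36 (leaves=[62, 36]):
  L0: [62, 36]
  L1: h(62,36)=(62*31+36)%997=961 -> [961]
  root=961
After append 70 (leaves=[62, 36, 70]):
  L0: [62, 36, 70]
  L1: h(62,36)=(62*31+36)%997=961 h(70,70)=(70*31+70)%997=246 -> [961, 246]
  L2: h(961,246)=(961*31+246)%997=127 -> [127]
  root=127
After append 40 (leaves=[62, 36, 70, 40]):
  L0: [62, 36, 70, 40]
  L1: h(62,36)=(62*31+36)%997=961 h(70,40)=(70*31+40)%997=216 -> [961, 216]
  L2: h(961,216)=(961*31+216)%997=97 -> [97]
  root=97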